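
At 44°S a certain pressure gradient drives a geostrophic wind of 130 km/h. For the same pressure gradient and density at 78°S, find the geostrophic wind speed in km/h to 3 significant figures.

92.3 km/h

With the same pressure gradient and density, V_g ∝ 1/f ∝ 1/sin φ.
V₂ = V₁ · sin φ₁ / sin φ₂ = 130 × sin 44° / sin 78°
V₂ = 130 × 0.6947/0.9781 = 92.3 km/h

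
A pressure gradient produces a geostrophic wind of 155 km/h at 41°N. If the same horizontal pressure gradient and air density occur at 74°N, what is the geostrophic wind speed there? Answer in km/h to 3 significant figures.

106 km/h

With the same pressure gradient and density, V_g ∝ 1/f ∝ 1/sin φ.
V₂ = V₁ · sin φ₁ / sin φ₂ = 155 × sin 41° / sin 74°
V₂ = 155 × 0.6561/0.9613 = 106 km/h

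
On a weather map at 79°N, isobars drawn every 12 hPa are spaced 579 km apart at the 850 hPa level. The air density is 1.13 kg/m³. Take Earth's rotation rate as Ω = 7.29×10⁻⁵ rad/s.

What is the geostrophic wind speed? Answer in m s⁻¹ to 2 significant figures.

13 m s⁻¹

Coriolis parameter at 79°N:
f = 2Ω sin φ = 2 × 7.29×10⁻⁵ × sin 79° = 1.43×10⁻⁴ s⁻¹
Pressure gradient: |∂P/∂n| = 1200 Pa / 579000 m = 2.07×10⁻³ Pa/m
Geostrophic balance (pressure-gradient force = Coriolis force):
V_g = (1/(fρ)) |∂P/∂n| = 2.07×10⁻³ / (1.43×10⁻⁴ × 1.13) = 12.8 m/s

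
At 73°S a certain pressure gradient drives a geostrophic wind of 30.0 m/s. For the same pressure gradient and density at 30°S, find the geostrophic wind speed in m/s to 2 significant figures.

With the same pressure gradient and density, V_g ∝ 1/f ∝ 1/sin φ.
V₂ = V₁ · sin φ₁ / sin φ₂ = 30.0 × sin 73° / sin 30°
V₂ = 30.0 × 0.9563/0.5000 = 57 m/s

57 m/s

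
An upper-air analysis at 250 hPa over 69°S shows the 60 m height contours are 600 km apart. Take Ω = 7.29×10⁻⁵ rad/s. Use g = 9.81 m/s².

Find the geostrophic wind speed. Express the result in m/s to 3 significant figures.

Coriolis parameter at 69°S:
f = 2Ω sin φ = 2 × 7.29×10⁻⁵ × sin 69° = 1.36×10⁻⁴ s⁻¹
Height gradient: |∂Z/∂n| = 60 m / 600000 m = 1.00×10⁻⁴
On a pressure surface, geostrophic balance gives V_g = (g/f)|∂Z/∂n|:
V_g = 9.81 × 1.00×10⁻⁴ / 1.36×10⁻⁴ = 7.21 m/s

7.21 m/s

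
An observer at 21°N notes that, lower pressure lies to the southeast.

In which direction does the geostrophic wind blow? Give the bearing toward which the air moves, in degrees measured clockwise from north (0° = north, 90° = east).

The pressure-gradient force points toward the southeast (bearing 135°).
Geostrophic balance: in the Northern Hemisphere the Coriolis force deflects motion to the right, so the geostrophic wind blows 90° to the right of the pressure-gradient force (low pressure on the left).
Rotating 135° by 90° clockwise gives 225° — the wind blows toward the southwest.

225°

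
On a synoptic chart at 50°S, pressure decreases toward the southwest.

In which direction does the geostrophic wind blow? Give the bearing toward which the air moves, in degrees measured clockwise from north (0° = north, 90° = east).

The pressure-gradient force points toward the southwest (bearing 225°).
Geostrophic balance: in the Southern Hemisphere the Coriolis force deflects motion to the left, so the geostrophic wind blows 90° to the left of the pressure-gradient force (low pressure on the right).
Rotating 225° by 90° counterclockwise gives 135° — the wind blows toward the southeast.

135°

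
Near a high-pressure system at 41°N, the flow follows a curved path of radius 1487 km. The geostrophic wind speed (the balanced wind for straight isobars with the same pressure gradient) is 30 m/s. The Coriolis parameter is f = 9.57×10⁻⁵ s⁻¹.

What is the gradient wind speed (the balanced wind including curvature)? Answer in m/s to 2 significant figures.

Around a high, pressure-gradient force acts outward with centrifugal, so Coriolis balances both:
fV = (1/ρ)|∂P/∂n| + V²/R  →  V² − fR·V + fR·V_g = 0
With fR = 9.57×10⁻⁵ × 1487×10³ m = 142 m/s:
V = [fR − √((fR)² − 4 fR V_g)]/2 = [142 − √(142² − 4×142×30)]/2 = 43 m/s
Supergeostrophic (V > V_g = 30 m/s), as expected around a high.

43 m/s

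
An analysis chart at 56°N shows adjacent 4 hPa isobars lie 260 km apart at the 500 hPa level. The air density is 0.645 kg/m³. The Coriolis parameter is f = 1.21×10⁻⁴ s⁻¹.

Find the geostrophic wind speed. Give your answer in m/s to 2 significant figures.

20 m/s

Pressure gradient: |∂P/∂n| = 400 Pa / 260000 m = 1.54×10⁻³ Pa/m
Geostrophic balance (pressure-gradient force = Coriolis force):
V_g = (1/(fρ)) |∂P/∂n| = 1.54×10⁻³ / (1.21×10⁻⁴ × 0.645) = 19.7 m/s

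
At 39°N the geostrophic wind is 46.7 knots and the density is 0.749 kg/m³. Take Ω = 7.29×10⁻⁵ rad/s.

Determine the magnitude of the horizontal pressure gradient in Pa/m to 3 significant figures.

Coriolis parameter at 39°N:
f = 2Ω sin φ = 2 × 7.29×10⁻⁵ × sin 39° = 9.18×10⁻⁵ s⁻¹
Wind speed in SI: 46.7 knots = 24.0 m/s
Geostrophic balance rearranged: |∂P/∂n| = f ρ V_g
|∂P/∂n| = 9.18×10⁻⁵ × 0.749 × 24.0 = 1.65×10⁻³ Pa/m

1.65×10⁻³ Pa/m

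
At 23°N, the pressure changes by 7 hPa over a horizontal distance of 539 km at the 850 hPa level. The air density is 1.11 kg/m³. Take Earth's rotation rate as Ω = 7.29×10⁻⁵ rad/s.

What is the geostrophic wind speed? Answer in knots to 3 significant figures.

Coriolis parameter at 23°N:
f = 2Ω sin φ = 2 × 7.29×10⁻⁵ × sin 23° = 5.70×10⁻⁵ s⁻¹
Pressure gradient: |∂P/∂n| = 700 Pa / 539000 m = 1.30×10⁻³ Pa/m
Geostrophic balance (pressure-gradient force = Coriolis force):
V_g = (1/(fρ)) |∂P/∂n| = 1.30×10⁻³ / (5.70×10⁻⁵ × 1.11) = 20.5 m/s
Converting: 20.5 m/s × 1.944 = 39.9 knots

39.9 knots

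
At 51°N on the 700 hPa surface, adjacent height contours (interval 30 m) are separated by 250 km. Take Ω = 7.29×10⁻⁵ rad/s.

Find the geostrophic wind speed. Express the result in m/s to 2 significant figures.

Coriolis parameter at 51°N:
f = 2Ω sin φ = 2 × 7.29×10⁻⁵ × sin 51° = 1.13×10⁻⁴ s⁻¹
Height gradient: |∂Z/∂n| = 30 m / 250000 m = 1.20×10⁻⁴
On a pressure surface, geostrophic balance gives V_g = (g/f)|∂Z/∂n|:
V_g = 9.81 × 1.20×10⁻⁴ / 1.13×10⁻⁴ = 10.4 m/s

10 m/s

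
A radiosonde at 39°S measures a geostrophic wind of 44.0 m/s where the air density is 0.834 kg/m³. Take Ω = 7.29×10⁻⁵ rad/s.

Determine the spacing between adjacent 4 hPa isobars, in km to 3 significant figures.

Coriolis parameter at 39°S:
f = 2Ω sin φ = 2 × 7.29×10⁻⁵ × sin 39° = 9.18×10⁻⁵ s⁻¹
Geostrophic balance rearranged: |∂P/∂n| = f ρ V_g
|∂P/∂n| = 9.18×10⁻⁵ × 0.834 × 44.0 = 3.37×10⁻³ Pa/m
Isobar spacing: Δn = ΔP/|∂P/∂n| = 400 Pa / 3.37×10⁻³ Pa/m = 118799 m ≈ 119 km

119 km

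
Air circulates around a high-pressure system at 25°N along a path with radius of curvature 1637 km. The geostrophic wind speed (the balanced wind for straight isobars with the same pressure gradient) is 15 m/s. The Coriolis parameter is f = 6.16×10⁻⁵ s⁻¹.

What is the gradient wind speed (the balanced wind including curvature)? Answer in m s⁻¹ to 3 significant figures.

18.3 m s⁻¹

Around a high, pressure-gradient force acts outward with centrifugal, so Coriolis balances both:
fV = (1/ρ)|∂P/∂n| + V²/R  →  V² − fR·V + fR·V_g = 0
With fR = 6.16×10⁻⁵ × 1637×10³ m = 101 m/s:
V = [fR − √((fR)² − 4 fR V_g)]/2 = [101 − √(101² − 4×101×15)]/2 = 18.3 m/s
Supergeostrophic (V > V_g = 15 m/s), as expected around a high.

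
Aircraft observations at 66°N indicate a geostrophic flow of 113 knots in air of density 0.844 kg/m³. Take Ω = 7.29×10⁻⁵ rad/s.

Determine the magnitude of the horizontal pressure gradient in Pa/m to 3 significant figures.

Coriolis parameter at 66°N:
f = 2Ω sin φ = 2 × 7.29×10⁻⁵ × sin 66° = 1.33×10⁻⁴ s⁻¹
Wind speed in SI: 113 knots = 58.1 m/s
Geostrophic balance rearranged: |∂P/∂n| = f ρ V_g
|∂P/∂n| = 1.33×10⁻⁴ × 0.844 × 58.1 = 6.54×10⁻³ Pa/m

6.54×10⁻³ Pa/m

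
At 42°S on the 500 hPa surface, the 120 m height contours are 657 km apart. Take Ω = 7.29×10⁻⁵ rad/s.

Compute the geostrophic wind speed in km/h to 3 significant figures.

Coriolis parameter at 42°S:
f = 2Ω sin φ = 2 × 7.29×10⁻⁵ × sin 42° = 9.76×10⁻⁵ s⁻¹
Height gradient: |∂Z/∂n| = 120 m / 657000 m = 1.83×10⁻⁴
On a pressure surface, geostrophic balance gives V_g = (g/f)|∂Z/∂n|:
V_g = 9.81 × 1.83×10⁻⁴ / 9.76×10⁻⁵ = 18.4 m/s
Converting: 18.4 m/s × 3.6 = 66.1 km/h

66.1 km/h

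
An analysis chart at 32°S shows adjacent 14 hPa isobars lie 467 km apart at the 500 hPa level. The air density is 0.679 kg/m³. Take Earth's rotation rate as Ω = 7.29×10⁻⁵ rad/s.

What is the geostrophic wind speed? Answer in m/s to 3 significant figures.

Coriolis parameter at 32°S:
f = 2Ω sin φ = 2 × 7.29×10⁻⁵ × sin 32° = 7.73×10⁻⁵ s⁻¹
Pressure gradient: |∂P/∂n| = 1400 Pa / 467000 m = 3.00×10⁻³ Pa/m
Geostrophic balance (pressure-gradient force = Coriolis force):
V_g = (1/(fρ)) |∂P/∂n| = 3.00×10⁻³ / (7.73×10⁻⁵ × 0.679) = 57.1 m/s

57.1 m/s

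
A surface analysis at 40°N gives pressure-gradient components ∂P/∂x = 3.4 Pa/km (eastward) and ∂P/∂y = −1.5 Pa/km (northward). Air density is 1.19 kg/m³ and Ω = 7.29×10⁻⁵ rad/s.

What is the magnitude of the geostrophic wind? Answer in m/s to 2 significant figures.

33 m/s

Coriolis parameter at 40°N:
f = 2Ω sin φ = 2 × 7.29×10⁻⁵ × sin 40° = 9.37×10⁻⁵ s⁻¹
Component geostrophic relations (x east, y north):
u_g = −(1/(fρ)) ∂P/∂y,  v_g = (1/(fρ)) ∂P/∂x
u_g = −(−1.5×10⁻³)/(9.37×10⁻⁵ × 1.19) = 13.4 m/s;  v_g = (3.4×10⁻³)/(9.37×10⁻⁵ × 1.19) = 30.5 m/s
|V_g| = √(u_g² + v_g²) = 33.3 m/s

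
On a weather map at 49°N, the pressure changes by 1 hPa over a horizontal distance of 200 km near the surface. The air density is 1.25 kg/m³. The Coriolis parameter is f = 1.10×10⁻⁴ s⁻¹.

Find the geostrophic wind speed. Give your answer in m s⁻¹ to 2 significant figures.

3.6 m s⁻¹

Pressure gradient: |∂P/∂n| = 100 Pa / 200000 m = 5.00×10⁻⁴ Pa/m
Geostrophic balance (pressure-gradient force = Coriolis force):
V_g = (1/(fρ)) |∂P/∂n| = 5.00×10⁻⁴ / (1.10×10⁻⁴ × 1.25) = 3.64 m/s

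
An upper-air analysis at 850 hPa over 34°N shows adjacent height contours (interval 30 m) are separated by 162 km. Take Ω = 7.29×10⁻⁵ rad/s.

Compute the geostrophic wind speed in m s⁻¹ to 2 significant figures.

22 m s⁻¹

Coriolis parameter at 34°N:
f = 2Ω sin φ = 2 × 7.29×10⁻⁵ × sin 34° = 8.15×10⁻⁵ s⁻¹
Height gradient: |∂Z/∂n| = 30 m / 162000 m = 1.85×10⁻⁴
On a pressure surface, geostrophic balance gives V_g = (g/f)|∂Z/∂n|:
V_g = 9.81 × 1.85×10⁻⁴ / 8.15×10⁻⁵ = 22.3 m/s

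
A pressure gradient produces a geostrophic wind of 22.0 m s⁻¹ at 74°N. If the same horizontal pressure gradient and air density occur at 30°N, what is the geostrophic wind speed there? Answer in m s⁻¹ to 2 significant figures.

42 m s⁻¹

With the same pressure gradient and density, V_g ∝ 1/f ∝ 1/sin φ.
V₂ = V₁ · sin φ₁ / sin φ₂ = 22.0 × sin 74° / sin 30°
V₂ = 22.0 × 0.9613/0.5000 = 42 m s⁻¹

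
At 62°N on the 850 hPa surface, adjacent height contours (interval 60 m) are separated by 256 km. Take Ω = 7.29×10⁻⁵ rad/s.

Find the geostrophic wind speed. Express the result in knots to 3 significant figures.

Coriolis parameter at 62°N:
f = 2Ω sin φ = 2 × 7.29×10⁻⁵ × sin 62° = 1.29×10⁻⁴ s⁻¹
Height gradient: |∂Z/∂n| = 60 m / 256000 m = 2.34×10⁻⁴
On a pressure surface, geostrophic balance gives V_g = (g/f)|∂Z/∂n|:
V_g = 9.81 × 2.34×10⁻⁴ / 1.29×10⁻⁴ = 17.9 m/s
Converting: 17.9 m/s × 1.944 = 34.7 knots

34.7 knots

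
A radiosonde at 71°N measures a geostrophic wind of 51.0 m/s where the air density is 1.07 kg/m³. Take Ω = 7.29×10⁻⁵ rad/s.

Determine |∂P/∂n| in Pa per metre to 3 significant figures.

7.52×10⁻³ Pa/m

Coriolis parameter at 71°N:
f = 2Ω sin φ = 2 × 7.29×10⁻⁵ × sin 71° = 1.38×10⁻⁴ s⁻¹
Geostrophic balance rearranged: |∂P/∂n| = f ρ V_g
|∂P/∂n| = 1.38×10⁻⁴ × 1.07 × 51.0 = 7.52×10⁻³ Pa/m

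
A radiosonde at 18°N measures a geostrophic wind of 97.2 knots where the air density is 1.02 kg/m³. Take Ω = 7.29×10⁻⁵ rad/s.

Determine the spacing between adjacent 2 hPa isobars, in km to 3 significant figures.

87.0 km

Coriolis parameter at 18°N:
f = 2Ω sin φ = 2 × 7.29×10⁻⁵ × sin 18° = 4.51×10⁻⁵ s⁻¹
Wind speed in SI: 97.2 knots = 50.0 m/s
Geostrophic balance rearranged: |∂P/∂n| = f ρ V_g
|∂P/∂n| = 4.51×10⁻⁵ × 1.02 × 50.0 = 2.30×10⁻³ Pa/m
Isobar spacing: Δn = ΔP/|∂P/∂n| = 200 Pa / 2.30×10⁻³ Pa/m = 87033 m ≈ 87.0 km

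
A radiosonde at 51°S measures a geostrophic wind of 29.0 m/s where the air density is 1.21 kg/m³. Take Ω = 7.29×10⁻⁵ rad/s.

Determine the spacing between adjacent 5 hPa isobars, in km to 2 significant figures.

130 km

Coriolis parameter at 51°S:
f = 2Ω sin φ = 2 × 7.29×10⁻⁵ × sin 51° = 1.13×10⁻⁴ s⁻¹
Geostrophic balance rearranged: |∂P/∂n| = f ρ V_g
|∂P/∂n| = 1.13×10⁻⁴ × 1.21 × 29.0 = 3.98×10⁻³ Pa/m
Isobar spacing: Δn = ΔP/|∂P/∂n| = 500 Pa / 3.98×10⁻³ Pa/m = 125755 m ≈ 130 km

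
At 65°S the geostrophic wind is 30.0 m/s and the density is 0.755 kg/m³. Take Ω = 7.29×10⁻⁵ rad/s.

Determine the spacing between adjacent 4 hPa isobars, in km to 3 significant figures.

134 km

Coriolis parameter at 65°S:
f = 2Ω sin φ = 2 × 7.29×10⁻⁵ × sin 65° = 1.32×10⁻⁴ s⁻¹
Geostrophic balance rearranged: |∂P/∂n| = f ρ V_g
|∂P/∂n| = 1.32×10⁻⁴ × 0.755 × 30.0 = 2.99×10⁻³ Pa/m
Isobar spacing: Δn = ΔP/|∂P/∂n| = 400 Pa / 2.99×10⁻³ Pa/m = 133647 m ≈ 134 km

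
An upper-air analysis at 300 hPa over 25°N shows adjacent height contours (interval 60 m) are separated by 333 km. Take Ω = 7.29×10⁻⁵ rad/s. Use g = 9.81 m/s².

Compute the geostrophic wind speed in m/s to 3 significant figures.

Coriolis parameter at 25°N:
f = 2Ω sin φ = 2 × 7.29×10⁻⁵ × sin 25° = 6.16×10⁻⁵ s⁻¹
Height gradient: |∂Z/∂n| = 60 m / 333000 m = 1.80×10⁻⁴
On a pressure surface, geostrophic balance gives V_g = (g/f)|∂Z/∂n|:
V_g = 9.81 × 1.80×10⁻⁴ / 6.16×10⁻⁵ = 28.7 m/s

28.7 m/s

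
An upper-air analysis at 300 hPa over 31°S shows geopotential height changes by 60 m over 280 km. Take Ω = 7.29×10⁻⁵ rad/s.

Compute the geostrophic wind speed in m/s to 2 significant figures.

Coriolis parameter at 31°S:
f = 2Ω sin φ = 2 × 7.29×10⁻⁵ × sin 31° = 7.51×10⁻⁵ s⁻¹
Height gradient: |∂Z/∂n| = 60 m / 280000 m = 2.14×10⁻⁴
On a pressure surface, geostrophic balance gives V_g = (g/f)|∂Z/∂n|:
V_g = 9.81 × 2.14×10⁻⁴ / 7.51×10⁻⁵ = 28.0 m/s

28 m/s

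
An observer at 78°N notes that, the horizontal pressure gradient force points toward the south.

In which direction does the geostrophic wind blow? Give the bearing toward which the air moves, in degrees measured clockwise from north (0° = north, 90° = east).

The pressure-gradient force points toward the south (bearing 180°).
Geostrophic balance: in the Northern Hemisphere the Coriolis force deflects motion to the right, so the geostrophic wind blows 90° to the right of the pressure-gradient force (low pressure on the left).
Rotating 180° by 90° clockwise gives 270° — the wind blows toward the west.

270°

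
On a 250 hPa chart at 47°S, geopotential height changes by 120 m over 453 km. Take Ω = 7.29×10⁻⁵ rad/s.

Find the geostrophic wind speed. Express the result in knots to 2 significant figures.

47 knots

Coriolis parameter at 47°S:
f = 2Ω sin φ = 2 × 7.29×10⁻⁵ × sin 47° = 1.07×10⁻⁴ s⁻¹
Height gradient: |∂Z/∂n| = 120 m / 453000 m = 2.65×10⁻⁴
On a pressure surface, geostrophic balance gives V_g = (g/f)|∂Z/∂n|:
V_g = 9.81 × 2.65×10⁻⁴ / 1.07×10⁻⁴ = 24.4 m/s
Converting: 24.4 m/s × 1.944 = 47 knots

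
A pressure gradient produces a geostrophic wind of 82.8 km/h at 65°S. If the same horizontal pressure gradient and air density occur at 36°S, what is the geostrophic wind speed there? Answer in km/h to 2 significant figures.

With the same pressure gradient and density, V_g ∝ 1/f ∝ 1/sin φ.
V₂ = V₁ · sin φ₁ / sin φ₂ = 82.8 × sin 65° / sin 36°
V₂ = 82.8 × 0.9063/0.5878 = 130 km/h

130 km/h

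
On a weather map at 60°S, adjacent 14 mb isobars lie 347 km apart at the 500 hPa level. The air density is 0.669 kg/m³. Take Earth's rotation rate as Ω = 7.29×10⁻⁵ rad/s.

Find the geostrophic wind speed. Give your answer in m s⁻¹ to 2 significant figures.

Coriolis parameter at 60°S:
f = 2Ω sin φ = 2 × 7.29×10⁻⁵ × sin 60° = 1.26×10⁻⁴ s⁻¹
Pressure gradient: |∂P/∂n| = 1400 Pa / 347000 m = 4.03×10⁻³ Pa/m
Geostrophic balance (pressure-gradient force = Coriolis force):
V_g = (1/(fρ)) |∂P/∂n| = 4.03×10⁻³ / (1.26×10⁻⁴ × 0.669) = 47.8 m/s

48 m s⁻¹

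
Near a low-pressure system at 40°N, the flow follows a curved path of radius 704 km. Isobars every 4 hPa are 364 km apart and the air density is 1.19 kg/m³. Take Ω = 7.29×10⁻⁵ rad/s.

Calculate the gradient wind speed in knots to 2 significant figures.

Coriolis parameter at 40°N:
f = 2Ω sin φ = 2 × 7.29×10⁻⁵ × sin 40° = 9.37×10⁻⁵ s⁻¹
Pressure gradient: |∂P/∂n| = 400 Pa / 364000 m = 1.10×10⁻³ Pa/m
Geostrophic speed: V_g = |∂P/∂n|/(fρ) = 1.10×10⁻³/(9.37×10⁻⁵ × 1.19) = 9.85 m/s
Around a low, centrifugal force acts outward with Coriolis, so pressure-gradient force balances both:
(1/ρ)|∂P/∂n| = fV + V²/R  →  V² + fR·V − fR·V_g = 0
With fR = 9.37×10⁻⁵ × 704×10³ m = 66.0 m/s:
V = [−fR + √((fR)² + 4 fR V_g)]/2 = [−66.0 + √(66.0² + 4×66.0×9.85)]/2 = 8.7 m/s
Subgeostrophic (V < V_g = 9.85 m/s), as expected around a low.
Converting: 8.7 m/s × 1.944 = 17 knots

17 knots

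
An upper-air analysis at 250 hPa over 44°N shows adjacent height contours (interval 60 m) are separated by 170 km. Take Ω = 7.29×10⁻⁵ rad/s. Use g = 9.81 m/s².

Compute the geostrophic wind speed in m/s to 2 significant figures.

34 m/s

Coriolis parameter at 44°N:
f = 2Ω sin φ = 2 × 7.29×10⁻⁵ × sin 44° = 1.01×10⁻⁴ s⁻¹
Height gradient: |∂Z/∂n| = 60 m / 170000 m = 3.53×10⁻⁴
On a pressure surface, geostrophic balance gives V_g = (g/f)|∂Z/∂n|:
V_g = 9.81 × 3.53×10⁻⁴ / 1.01×10⁻⁴ = 34.2 m/s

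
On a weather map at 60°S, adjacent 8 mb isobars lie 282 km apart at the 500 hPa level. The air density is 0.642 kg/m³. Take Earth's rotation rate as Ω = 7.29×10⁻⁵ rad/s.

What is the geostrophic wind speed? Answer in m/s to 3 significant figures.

Coriolis parameter at 60°S:
f = 2Ω sin φ = 2 × 7.29×10⁻⁵ × sin 60° = 1.26×10⁻⁴ s⁻¹
Pressure gradient: |∂P/∂n| = 800 Pa / 282000 m = 2.84×10⁻³ Pa/m
Geostrophic balance (pressure-gradient force = Coriolis force):
V_g = (1/(fρ)) |∂P/∂n| = 2.84×10⁻³ / (1.26×10⁻⁴ × 0.642) = 35.0 m/s

35.0 m/s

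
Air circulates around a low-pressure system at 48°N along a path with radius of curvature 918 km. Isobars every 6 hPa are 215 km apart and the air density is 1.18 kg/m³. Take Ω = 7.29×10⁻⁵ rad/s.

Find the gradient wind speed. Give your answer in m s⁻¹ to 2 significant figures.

18 m s⁻¹

Coriolis parameter at 48°N:
f = 2Ω sin φ = 2 × 7.29×10⁻⁵ × sin 48° = 1.08×10⁻⁴ s⁻¹
Pressure gradient: |∂P/∂n| = 600 Pa / 215000 m = 2.79×10⁻³ Pa/m
Geostrophic speed: V_g = |∂P/∂n|/(fρ) = 2.79×10⁻³/(1.08×10⁻⁴ × 1.18) = 21.8 m/s
Around a low, centrifugal force acts outward with Coriolis, so pressure-gradient force balances both:
(1/ρ)|∂P/∂n| = fV + V²/R  →  V² + fR·V − fR·V_g = 0
With fR = 1.08×10⁻⁴ × 918×10³ m = 99.5 m/s:
V = [−fR + √((fR)² + 4 fR V_g)]/2 = [−99.5 + √(99.5² + 4×99.5×21.8)]/2 = 18.4 m/s
Subgeostrophic (V < V_g = 21.8 m/s), as expected around a low.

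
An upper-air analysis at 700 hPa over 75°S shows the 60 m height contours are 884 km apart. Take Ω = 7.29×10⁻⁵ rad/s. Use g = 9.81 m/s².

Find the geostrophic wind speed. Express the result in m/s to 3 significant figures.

Coriolis parameter at 75°S:
f = 2Ω sin φ = 2 × 7.29×10⁻⁵ × sin 75° = 1.41×10⁻⁴ s⁻¹
Height gradient: |∂Z/∂n| = 60 m / 884000 m = 6.79×10⁻⁵
On a pressure surface, geostrophic balance gives V_g = (g/f)|∂Z/∂n|:
V_g = 9.81 × 6.79×10⁻⁵ / 1.41×10⁻⁴ = 4.73 m/s

4.73 m/s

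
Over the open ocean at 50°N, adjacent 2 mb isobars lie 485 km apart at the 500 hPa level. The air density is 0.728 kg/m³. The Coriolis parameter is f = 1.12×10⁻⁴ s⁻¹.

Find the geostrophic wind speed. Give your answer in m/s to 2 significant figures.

Pressure gradient: |∂P/∂n| = 200 Pa / 485000 m = 4.12×10⁻⁴ Pa/m
Geostrophic balance (pressure-gradient force = Coriolis force):
V_g = (1/(fρ)) |∂P/∂n| = 4.12×10⁻⁴ / (1.12×10⁻⁴ × 0.728) = 5.06 m/s

5.1 m/s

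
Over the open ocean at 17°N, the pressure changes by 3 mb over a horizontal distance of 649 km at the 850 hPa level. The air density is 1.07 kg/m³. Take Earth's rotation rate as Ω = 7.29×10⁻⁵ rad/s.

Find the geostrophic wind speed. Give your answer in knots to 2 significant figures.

20 knots

Coriolis parameter at 17°N:
f = 2Ω sin φ = 2 × 7.29×10⁻⁵ × sin 17° = 4.26×10⁻⁵ s⁻¹
Pressure gradient: |∂P/∂n| = 300 Pa / 649000 m = 4.62×10⁻⁴ Pa/m
Geostrophic balance (pressure-gradient force = Coriolis force):
V_g = (1/(fρ)) |∂P/∂n| = 4.62×10⁻⁴ / (4.26×10⁻⁵ × 1.07) = 10.1 m/s
Converting: 10.1 m/s × 1.944 = 20 knots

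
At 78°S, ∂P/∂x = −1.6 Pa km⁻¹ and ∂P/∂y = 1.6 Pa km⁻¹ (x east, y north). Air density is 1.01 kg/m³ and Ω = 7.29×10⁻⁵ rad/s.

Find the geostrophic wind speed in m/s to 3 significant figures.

Coriolis parameter at 78°S:
f = 2Ω sin φ = 2 × 7.29×10⁻⁵ × sin 78° = 1.43×10⁻⁴ s⁻¹
In the Southern Hemisphere f is negative: f = −1.43×10⁻⁴ s⁻¹.
Component geostrophic relations (x east, y north):
u_g = −(1/(fρ)) ∂P/∂y,  v_g = (1/(fρ)) ∂P/∂x
u_g = −(1.6×10⁻³)/(−1.43×10⁻⁴ × 1.01) = 11.1 m/s;  v_g = (−1.6×10⁻³)/(−1.43×10⁻⁴ × 1.01) = 11.1 m/s
|V_g| = √(u_g² + v_g²) = 15.7 m/s

15.7 m/s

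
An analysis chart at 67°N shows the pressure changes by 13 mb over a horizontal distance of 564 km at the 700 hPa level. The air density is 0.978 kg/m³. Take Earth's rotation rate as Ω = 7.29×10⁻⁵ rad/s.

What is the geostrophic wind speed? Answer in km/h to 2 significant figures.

63 km/h

Coriolis parameter at 67°N:
f = 2Ω sin φ = 2 × 7.29×10⁻⁵ × sin 67° = 1.34×10⁻⁴ s⁻¹
Pressure gradient: |∂P/∂n| = 1300 Pa / 564000 m = 2.30×10⁻³ Pa/m
Geostrophic balance (pressure-gradient force = Coriolis force):
V_g = (1/(fρ)) |∂P/∂n| = 2.30×10⁻³ / (1.34×10⁻⁴ × 0.978) = 17.6 m/s
Converting: 17.6 m/s × 3.6 = 63 km/h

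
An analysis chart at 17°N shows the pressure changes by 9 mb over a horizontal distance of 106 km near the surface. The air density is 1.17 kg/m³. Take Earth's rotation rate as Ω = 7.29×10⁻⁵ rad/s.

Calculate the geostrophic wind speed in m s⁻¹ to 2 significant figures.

Coriolis parameter at 17°N:
f = 2Ω sin φ = 2 × 7.29×10⁻⁵ × sin 17° = 4.26×10⁻⁵ s⁻¹
Pressure gradient: |∂P/∂n| = 900 Pa / 106000 m = 8.49×10⁻³ Pa/m
Geostrophic balance (pressure-gradient force = Coriolis force):
V_g = (1/(fρ)) |∂P/∂n| = 8.49×10⁻³ / (4.26×10⁻⁵ × 1.17) = 170 m/s

170 m s⁻¹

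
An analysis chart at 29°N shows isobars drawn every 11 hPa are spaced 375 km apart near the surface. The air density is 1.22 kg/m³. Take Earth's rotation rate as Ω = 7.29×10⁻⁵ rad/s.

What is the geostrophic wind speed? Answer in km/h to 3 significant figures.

122 km/h

Coriolis parameter at 29°N:
f = 2Ω sin φ = 2 × 7.29×10⁻⁵ × sin 29° = 7.07×10⁻⁵ s⁻¹
Pressure gradient: |∂P/∂n| = 1100 Pa / 375000 m = 2.93×10⁻³ Pa/m
Geostrophic balance (pressure-gradient force = Coriolis force):
V_g = (1/(fρ)) |∂P/∂n| = 2.93×10⁻³ / (7.07×10⁻⁵ × 1.22) = 34.0 m/s
Converting: 34.0 m/s × 3.6 = 122 km/h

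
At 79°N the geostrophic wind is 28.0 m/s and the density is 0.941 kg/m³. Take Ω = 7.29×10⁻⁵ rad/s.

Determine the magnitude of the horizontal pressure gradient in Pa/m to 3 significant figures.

Coriolis parameter at 79°N:
f = 2Ω sin φ = 2 × 7.29×10⁻⁵ × sin 79° = 1.43×10⁻⁴ s⁻¹
Geostrophic balance rearranged: |∂P/∂n| = f ρ V_g
|∂P/∂n| = 1.43×10⁻⁴ × 0.941 × 28.0 = 3.77×10⁻³ Pa/m

3.77×10⁻³ Pa/m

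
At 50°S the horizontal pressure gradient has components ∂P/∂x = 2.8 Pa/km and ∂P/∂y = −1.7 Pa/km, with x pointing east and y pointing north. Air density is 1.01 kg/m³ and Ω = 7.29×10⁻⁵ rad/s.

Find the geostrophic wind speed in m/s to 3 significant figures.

Coriolis parameter at 50°S:
f = 2Ω sin φ = 2 × 7.29×10⁻⁵ × sin 50° = 1.12×10⁻⁴ s⁻¹
In the Southern Hemisphere f is negative: f = −1.12×10⁻⁴ s⁻¹.
Component geostrophic relations (x east, y north):
u_g = −(1/(fρ)) ∂P/∂y,  v_g = (1/(fρ)) ∂P/∂x
u_g = −(−1.7×10⁻³)/(−1.12×10⁻⁴ × 1.01) = −15.1 m/s;  v_g = (2.8×10⁻³)/(−1.12×10⁻⁴ × 1.01) = −24.8 m/s
|V_g| = √(u_g² + v_g²) = 29.0 m/s

29.0 m/s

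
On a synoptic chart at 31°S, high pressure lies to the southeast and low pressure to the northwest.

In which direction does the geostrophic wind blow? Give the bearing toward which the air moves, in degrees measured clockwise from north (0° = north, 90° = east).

The pressure-gradient force points toward the northwest (bearing 315°).
Geostrophic balance: in the Southern Hemisphere the Coriolis force deflects motion to the left, so the geostrophic wind blows 90° to the left of the pressure-gradient force (low pressure on the right).
Rotating 315° by 90° counterclockwise gives 225° — the wind blows toward the southwest.

225°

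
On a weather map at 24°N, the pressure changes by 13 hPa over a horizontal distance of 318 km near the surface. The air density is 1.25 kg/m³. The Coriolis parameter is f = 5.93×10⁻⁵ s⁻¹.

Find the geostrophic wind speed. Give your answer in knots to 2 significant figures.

110 knots

Pressure gradient: |∂P/∂n| = 1300 Pa / 318000 m = 4.09×10⁻³ Pa/m
Geostrophic balance (pressure-gradient force = Coriolis force):
V_g = (1/(fρ)) |∂P/∂n| = 4.09×10⁻³ / (5.93×10⁻⁵ × 1.25) = 55.2 m/s
Converting: 55.2 m/s × 1.944 = 110 knots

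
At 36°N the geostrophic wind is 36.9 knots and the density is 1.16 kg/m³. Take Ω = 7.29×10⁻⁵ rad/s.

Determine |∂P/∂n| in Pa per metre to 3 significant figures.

Coriolis parameter at 36°N:
f = 2Ω sin φ = 2 × 7.29×10⁻⁵ × sin 36° = 8.57×10⁻⁵ s⁻¹
Wind speed in SI: 36.9 knots = 19.0 m/s
Geostrophic balance rearranged: |∂P/∂n| = f ρ V_g
|∂P/∂n| = 8.57×10⁻⁵ × 1.16 × 19.0 = 1.89×10⁻³ Pa/m

1.89×10⁻³ Pa/m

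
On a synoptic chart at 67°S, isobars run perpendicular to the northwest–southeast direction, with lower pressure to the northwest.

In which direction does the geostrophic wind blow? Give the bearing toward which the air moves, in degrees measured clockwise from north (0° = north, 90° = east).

225°

The pressure-gradient force points toward the northwest (bearing 315°).
Geostrophic balance: in the Southern Hemisphere the Coriolis force deflects motion to the left, so the geostrophic wind blows 90° to the left of the pressure-gradient force (low pressure on the right).
Rotating 315° by 90° counterclockwise gives 225° — the wind blows toward the southwest.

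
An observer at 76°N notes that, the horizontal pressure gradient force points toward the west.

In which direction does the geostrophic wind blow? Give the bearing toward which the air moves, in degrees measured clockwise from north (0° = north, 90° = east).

The pressure-gradient force points toward the west (bearing 270°).
Geostrophic balance: in the Northern Hemisphere the Coriolis force deflects motion to the right, so the geostrophic wind blows 90° to the right of the pressure-gradient force (low pressure on the left).
Rotating 270° by 90° clockwise gives 000° — the wind blows toward the north.

000°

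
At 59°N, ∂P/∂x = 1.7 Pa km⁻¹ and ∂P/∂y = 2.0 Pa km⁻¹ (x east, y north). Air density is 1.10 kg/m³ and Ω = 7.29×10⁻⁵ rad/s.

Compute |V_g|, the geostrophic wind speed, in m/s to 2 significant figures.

19 m/s

Coriolis parameter at 59°N:
f = 2Ω sin φ = 2 × 7.29×10⁻⁵ × sin 59° = 1.25×10⁻⁴ s⁻¹
Component geostrophic relations (x east, y north):
u_g = −(1/(fρ)) ∂P/∂y,  v_g = (1/(fρ)) ∂P/∂x
u_g = −(2.0×10⁻³)/(1.25×10⁻⁴ × 1.10) = −14.5 m/s;  v_g = (1.7×10⁻³)/(1.25×10⁻⁴ × 1.10) = 12.4 m/s
|V_g| = √(u_g² + v_g²) = 19.1 m/s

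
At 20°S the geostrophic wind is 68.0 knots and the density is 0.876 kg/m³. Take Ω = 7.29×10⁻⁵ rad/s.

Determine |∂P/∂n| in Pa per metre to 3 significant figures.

1.53×10⁻³ Pa/m

Coriolis parameter at 20°S:
f = 2Ω sin φ = 2 × 7.29×10⁻⁵ × sin 20° = 4.99×10⁻⁵ s⁻¹
Wind speed in SI: 68.0 knots = 35.0 m/s
Geostrophic balance rearranged: |∂P/∂n| = f ρ V_g
|∂P/∂n| = 4.99×10⁻⁵ × 0.876 × 35.0 = 1.53×10⁻³ Pa/m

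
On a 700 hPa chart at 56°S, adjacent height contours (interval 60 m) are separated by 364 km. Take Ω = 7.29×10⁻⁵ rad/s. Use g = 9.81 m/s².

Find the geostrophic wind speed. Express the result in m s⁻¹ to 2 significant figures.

Coriolis parameter at 56°S:
f = 2Ω sin φ = 2 × 7.29×10⁻⁵ × sin 56° = 1.21×10⁻⁴ s⁻¹
Height gradient: |∂Z/∂n| = 60 m / 364000 m = 1.65×10⁻⁴
On a pressure surface, geostrophic balance gives V_g = (g/f)|∂Z/∂n|:
V_g = 9.81 × 1.65×10⁻⁴ / 1.21×10⁻⁴ = 13.4 m/s

13 m s⁻¹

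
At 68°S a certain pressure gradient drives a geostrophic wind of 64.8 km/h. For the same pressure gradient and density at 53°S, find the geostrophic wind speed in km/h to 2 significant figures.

With the same pressure gradient and density, V_g ∝ 1/f ∝ 1/sin φ.
V₂ = V₁ · sin φ₁ / sin φ₂ = 64.8 × sin 68° / sin 53°
V₂ = 64.8 × 0.9272/0.7986 = 75 km/h

75 km/h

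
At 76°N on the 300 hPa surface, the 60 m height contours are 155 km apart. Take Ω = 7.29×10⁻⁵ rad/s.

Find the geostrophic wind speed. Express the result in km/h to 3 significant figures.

96.6 km/h

Coriolis parameter at 76°N:
f = 2Ω sin φ = 2 × 7.29×10⁻⁵ × sin 76° = 1.41×10⁻⁴ s⁻¹
Height gradient: |∂Z/∂n| = 60 m / 155000 m = 3.87×10⁻⁴
On a pressure surface, geostrophic balance gives V_g = (g/f)|∂Z/∂n|:
V_g = 9.81 × 3.87×10⁻⁴ / 1.41×10⁻⁴ = 26.8 m/s
Converting: 26.8 m/s × 3.6 = 96.6 km/h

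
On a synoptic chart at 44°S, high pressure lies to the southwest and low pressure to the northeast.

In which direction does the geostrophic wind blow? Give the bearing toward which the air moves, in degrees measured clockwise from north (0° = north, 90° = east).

315°

The pressure-gradient force points toward the northeast (bearing 045°).
Geostrophic balance: in the Southern Hemisphere the Coriolis force deflects motion to the left, so the geostrophic wind blows 90° to the left of the pressure-gradient force (low pressure on the right).
Rotating 045° by 90° counterclockwise gives 315° — the wind blows toward the northwest.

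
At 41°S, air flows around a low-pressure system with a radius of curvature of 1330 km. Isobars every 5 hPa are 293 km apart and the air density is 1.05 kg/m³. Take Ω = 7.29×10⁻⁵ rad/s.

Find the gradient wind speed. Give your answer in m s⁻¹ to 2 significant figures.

Coriolis parameter at 41°S:
f = 2Ω sin φ = 2 × 7.29×10⁻⁵ × sin 41° = 9.57×10⁻⁵ s⁻¹
Pressure gradient: |∂P/∂n| = 500 Pa / 293000 m = 1.71×10⁻³ Pa/m
Geostrophic speed: V_g = |∂P/∂n|/(fρ) = 1.71×10⁻³/(9.57×10⁻⁵ × 1.05) = 17.0 m/s
Around a low, centrifugal force acts outward with Coriolis, so pressure-gradient force balances both:
(1/ρ)|∂P/∂n| = fV + V²/R  →  V² + fR·V − fR·V_g = 0
With fR = 9.57×10⁻⁵ × 1330×10³ m = 127 m/s:
V = [−fR + √((fR)² + 4 fR V_g)]/2 = [−127 + √(127² + 4×127×17)]/2 = 15.2 m/s
Subgeostrophic (V < V_g = 17 m/s), as expected around a low.

15 m s⁻¹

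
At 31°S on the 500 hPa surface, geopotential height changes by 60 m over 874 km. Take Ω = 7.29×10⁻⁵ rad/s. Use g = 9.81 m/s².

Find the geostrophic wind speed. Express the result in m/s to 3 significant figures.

8.97 m/s

Coriolis parameter at 31°S:
f = 2Ω sin φ = 2 × 7.29×10⁻⁵ × sin 31° = 7.51×10⁻⁵ s⁻¹
Height gradient: |∂Z/∂n| = 60 m / 874000 m = 6.86×10⁻⁵
On a pressure surface, geostrophic balance gives V_g = (g/f)|∂Z/∂n|:
V_g = 9.81 × 6.86×10⁻⁵ / 7.51×10⁻⁵ = 8.97 m/s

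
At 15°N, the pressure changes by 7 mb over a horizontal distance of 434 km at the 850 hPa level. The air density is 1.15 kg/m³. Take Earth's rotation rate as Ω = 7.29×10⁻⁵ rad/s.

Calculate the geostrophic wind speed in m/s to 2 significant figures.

Coriolis parameter at 15°N:
f = 2Ω sin φ = 2 × 7.29×10⁻⁵ × sin 15° = 3.77×10⁻⁵ s⁻¹
Pressure gradient: |∂P/∂n| = 700 Pa / 434000 m = 1.61×10⁻³ Pa/m
Geostrophic balance (pressure-gradient force = Coriolis force):
V_g = (1/(fρ)) |∂P/∂n| = 1.61×10⁻³ / (3.77×10⁻⁵ × 1.15) = 37.2 m/s

37 m/s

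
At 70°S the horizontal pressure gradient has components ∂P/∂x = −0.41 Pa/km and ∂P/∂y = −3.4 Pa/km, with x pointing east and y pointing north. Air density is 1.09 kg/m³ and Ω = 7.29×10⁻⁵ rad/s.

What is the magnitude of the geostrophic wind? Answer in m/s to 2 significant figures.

23 m/s

Coriolis parameter at 70°S:
f = 2Ω sin φ = 2 × 7.29×10⁻⁵ × sin 70° = 1.37×10⁻⁴ s⁻¹
In the Southern Hemisphere f is negative: f = −1.37×10⁻⁴ s⁻¹.
Component geostrophic relations (x east, y north):
u_g = −(1/(fρ)) ∂P/∂y,  v_g = (1/(fρ)) ∂P/∂x
u_g = −(−3.4×10⁻³)/(−1.37×10⁻⁴ × 1.09) = −22.8 m/s;  v_g = (−0.41×10⁻³)/(−1.37×10⁻⁴ × 1.09) = 2.75 m/s
|V_g| = √(u_g² + v_g²) = 22.9 m/s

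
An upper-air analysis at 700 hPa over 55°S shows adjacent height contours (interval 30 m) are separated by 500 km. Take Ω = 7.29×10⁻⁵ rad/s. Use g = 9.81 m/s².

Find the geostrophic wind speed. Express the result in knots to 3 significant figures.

Coriolis parameter at 55°S:
f = 2Ω sin φ = 2 × 7.29×10⁻⁵ × sin 55° = 1.19×10⁻⁴ s⁻¹
Height gradient: |∂Z/∂n| = 30 m / 500000 m = 6.00×10⁻⁵
On a pressure surface, geostrophic balance gives V_g = (g/f)|∂Z/∂n|:
V_g = 9.81 × 6.00×10⁻⁵ / 1.19×10⁻⁴ = 4.93 m/s
Converting: 4.93 m/s × 1.944 = 9.58 knots

9.58 knots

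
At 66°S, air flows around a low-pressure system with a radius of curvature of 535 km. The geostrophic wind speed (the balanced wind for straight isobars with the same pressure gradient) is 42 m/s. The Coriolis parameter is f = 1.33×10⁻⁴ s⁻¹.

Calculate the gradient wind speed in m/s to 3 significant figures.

Around a low, centrifugal force acts outward with Coriolis, so pressure-gradient force balances both:
(1/ρ)|∂P/∂n| = fV + V²/R  →  V² + fR·V − fR·V_g = 0
With fR = 1.33×10⁻⁴ × 535×10³ m = 71.2 m/s:
V = [−fR + √((fR)² + 4 fR V_g)]/2 = [−71.2 + √(71.2² + 4×71.2×42)]/2 = 29.6 m/s
Subgeostrophic (V < V_g = 42 m/s), as expected around a low.

29.6 m/s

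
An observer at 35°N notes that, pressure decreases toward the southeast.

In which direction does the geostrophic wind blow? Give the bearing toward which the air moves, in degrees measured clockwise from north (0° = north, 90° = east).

225°

The pressure-gradient force points toward the southeast (bearing 135°).
Geostrophic balance: in the Northern Hemisphere the Coriolis force deflects motion to the right, so the geostrophic wind blows 90° to the right of the pressure-gradient force (low pressure on the left).
Rotating 135° by 90° clockwise gives 225° — the wind blows toward the southwest.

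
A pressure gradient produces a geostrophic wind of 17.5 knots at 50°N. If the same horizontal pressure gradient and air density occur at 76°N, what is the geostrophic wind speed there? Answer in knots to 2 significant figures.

With the same pressure gradient and density, V_g ∝ 1/f ∝ 1/sin φ.
V₂ = V₁ · sin φ₁ / sin φ₂ = 17.5 × sin 50° / sin 76°
V₂ = 17.5 × 0.7660/0.9703 = 14 knots

14 knots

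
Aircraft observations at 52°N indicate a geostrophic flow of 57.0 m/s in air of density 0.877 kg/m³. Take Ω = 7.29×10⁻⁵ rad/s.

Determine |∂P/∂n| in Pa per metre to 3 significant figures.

Coriolis parameter at 52°N:
f = 2Ω sin φ = 2 × 7.29×10⁻⁵ × sin 52° = 1.15×10⁻⁴ s⁻¹
Geostrophic balance rearranged: |∂P/∂n| = f ρ V_g
|∂P/∂n| = 1.15×10⁻⁴ × 0.877 × 57.0 = 5.74×10⁻³ Pa/m

5.74×10⁻³ Pa/m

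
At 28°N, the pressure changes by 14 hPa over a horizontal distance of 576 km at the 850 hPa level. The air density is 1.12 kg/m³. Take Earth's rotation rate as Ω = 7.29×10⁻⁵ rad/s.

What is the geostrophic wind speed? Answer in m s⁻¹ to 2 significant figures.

Coriolis parameter at 28°N:
f = 2Ω sin φ = 2 × 7.29×10⁻⁵ × sin 28° = 6.84×10⁻⁵ s⁻¹
Pressure gradient: |∂P/∂n| = 1400 Pa / 576000 m = 2.43×10⁻³ Pa/m
Geostrophic balance (pressure-gradient force = Coriolis force):
V_g = (1/(fρ)) |∂P/∂n| = 2.43×10⁻³ / (6.84×10⁻⁵ × 1.12) = 31.7 m/s

32 m s⁻¹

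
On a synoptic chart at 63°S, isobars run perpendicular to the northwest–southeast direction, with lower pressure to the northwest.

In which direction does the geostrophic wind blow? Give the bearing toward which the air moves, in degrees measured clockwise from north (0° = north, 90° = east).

The pressure-gradient force points toward the northwest (bearing 315°).
Geostrophic balance: in the Southern Hemisphere the Coriolis force deflects motion to the left, so the geostrophic wind blows 90° to the left of the pressure-gradient force (low pressure on the right).
Rotating 315° by 90° counterclockwise gives 225° — the wind blows toward the southwest.

225°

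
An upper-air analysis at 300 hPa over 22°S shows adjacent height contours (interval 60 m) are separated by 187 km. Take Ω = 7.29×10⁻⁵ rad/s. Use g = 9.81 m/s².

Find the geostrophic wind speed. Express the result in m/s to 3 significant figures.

57.6 m/s

Coriolis parameter at 22°S:
f = 2Ω sin φ = 2 × 7.29×10⁻⁵ × sin 22° = 5.46×10⁻⁵ s⁻¹
Height gradient: |∂Z/∂n| = 60 m / 187000 m = 3.21×10⁻⁴
On a pressure surface, geostrophic balance gives V_g = (g/f)|∂Z/∂n|:
V_g = 9.81 × 3.21×10⁻⁴ / 5.46×10⁻⁵ = 57.6 m/s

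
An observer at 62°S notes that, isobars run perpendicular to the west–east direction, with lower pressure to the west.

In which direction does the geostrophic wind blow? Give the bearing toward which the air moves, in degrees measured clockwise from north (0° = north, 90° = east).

The pressure-gradient force points toward the west (bearing 270°).
Geostrophic balance: in the Southern Hemisphere the Coriolis force deflects motion to the left, so the geostrophic wind blows 90° to the left of the pressure-gradient force (low pressure on the right).
Rotating 270° by 90° counterclockwise gives 180° — the wind blows toward the south.

180°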